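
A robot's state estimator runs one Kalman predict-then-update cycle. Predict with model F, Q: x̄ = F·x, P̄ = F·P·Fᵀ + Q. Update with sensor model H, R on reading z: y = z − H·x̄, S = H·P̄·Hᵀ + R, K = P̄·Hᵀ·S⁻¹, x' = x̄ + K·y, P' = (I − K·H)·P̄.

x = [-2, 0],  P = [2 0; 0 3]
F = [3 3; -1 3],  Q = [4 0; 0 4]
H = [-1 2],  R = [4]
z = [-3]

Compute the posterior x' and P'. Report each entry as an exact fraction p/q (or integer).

x' = [-515/101, -383/101]
P' = [4900/101 2436/101; 2436/101 1308/101]

x̄ = F·x = [-6, 2]
P̄ = F·P·Fᵀ + Q = [49 21; 21 33]
y = z − H·x̄ = [-13]
S = H·P̄·Hᵀ + R = [101]
K = P̄·Hᵀ·S⁻¹ = [-7/101; 45/101]
x' = x̄ + K·y = [-515/101, -383/101]
P' = (I − K·H)·P̄ = [4900/101 2436/101; 2436/101 1308/101]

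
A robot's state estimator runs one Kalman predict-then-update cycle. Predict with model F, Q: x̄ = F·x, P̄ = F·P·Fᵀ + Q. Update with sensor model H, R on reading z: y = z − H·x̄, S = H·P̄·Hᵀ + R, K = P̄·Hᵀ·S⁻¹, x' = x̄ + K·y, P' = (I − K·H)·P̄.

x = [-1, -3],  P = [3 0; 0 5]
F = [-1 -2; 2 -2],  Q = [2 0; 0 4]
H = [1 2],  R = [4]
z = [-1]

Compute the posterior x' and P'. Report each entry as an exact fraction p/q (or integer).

x̄ = F·x = [7, 4]
P̄ = F·P·Fᵀ + Q = [25 14; 14 36]
y = z − H·x̄ = [-16]
S = H·P̄·Hᵀ + R = [229]
K = P̄·Hᵀ·S⁻¹ = [53/229; 86/229]
x' = x̄ + K·y = [755/229, -460/229]
P' = (I − K·H)·P̄ = [2916/229 -1352/229; -1352/229 848/229]

x' = [755/229, -460/229]
P' = [2916/229 -1352/229; -1352/229 848/229]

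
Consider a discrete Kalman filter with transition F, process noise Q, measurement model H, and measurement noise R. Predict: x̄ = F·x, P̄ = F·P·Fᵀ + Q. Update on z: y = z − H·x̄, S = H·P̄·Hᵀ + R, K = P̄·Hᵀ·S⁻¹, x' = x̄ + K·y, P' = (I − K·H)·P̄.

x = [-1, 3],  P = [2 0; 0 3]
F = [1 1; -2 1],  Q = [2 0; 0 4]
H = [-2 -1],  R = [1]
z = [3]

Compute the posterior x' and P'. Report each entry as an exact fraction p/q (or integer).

x' = [-19/10, 11/10]
P' = [111/40 -209/40; -209/40 431/40]

x̄ = F·x = [2, 5]
P̄ = F·P·Fᵀ + Q = [7 -1; -1 15]
y = z − H·x̄ = [12]
S = H·P̄·Hᵀ + R = [40]
K = P̄·Hᵀ·S⁻¹ = [-13/40; -13/40]
x' = x̄ + K·y = [-19/10, 11/10]
P' = (I − K·H)·P̄ = [111/40 -209/40; -209/40 431/40]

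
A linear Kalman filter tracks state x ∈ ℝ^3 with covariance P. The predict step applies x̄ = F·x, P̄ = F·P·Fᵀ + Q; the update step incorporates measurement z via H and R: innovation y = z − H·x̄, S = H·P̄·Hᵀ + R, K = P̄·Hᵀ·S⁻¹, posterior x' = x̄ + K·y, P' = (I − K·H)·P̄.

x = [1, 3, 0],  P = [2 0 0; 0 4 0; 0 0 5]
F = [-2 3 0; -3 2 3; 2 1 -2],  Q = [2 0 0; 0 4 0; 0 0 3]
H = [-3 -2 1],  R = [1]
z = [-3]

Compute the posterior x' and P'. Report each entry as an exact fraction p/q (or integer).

x' = [2684/663, -937/663, 643/102]
P' = [9280/663 -7856/663 925/51; -7856/663 7597/663 -656/51; 925/51 -656/51 2933/102]

x̄ = F·x = [7, 3, 5]
P̄ = F·P·Fᵀ + Q = [46 36 4; 36 83 -34; 4 -34 35]
y = z − H·x̄ = [19]
S = H·P̄·Hᵀ + R = [1326]
K = P̄·Hᵀ·S⁻¹ = [-103/663; -154/663; 7/102]
x' = x̄ + K·y = [2684/663, -937/663, 643/102]
P' = (I − K·H)·P̄ = [9280/663 -7856/663 925/51; -7856/663 7597/663 -656/51; 925/51 -656/51 2933/102]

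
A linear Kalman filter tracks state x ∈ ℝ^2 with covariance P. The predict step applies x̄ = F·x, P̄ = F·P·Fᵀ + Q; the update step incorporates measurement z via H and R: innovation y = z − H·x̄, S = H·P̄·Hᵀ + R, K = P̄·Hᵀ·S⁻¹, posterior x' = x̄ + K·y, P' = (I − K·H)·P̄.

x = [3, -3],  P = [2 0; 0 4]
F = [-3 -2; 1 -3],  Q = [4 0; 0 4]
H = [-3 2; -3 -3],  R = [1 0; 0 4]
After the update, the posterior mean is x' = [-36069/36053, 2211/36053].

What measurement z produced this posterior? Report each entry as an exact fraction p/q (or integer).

z = [3, 3]

x̄ = F·x = [-3, 12]
P̄ = F·P·Fᵀ + Q = [38 18; 18 42]
S = H·P̄·Hᵀ + R = [295 144; 144 1048]
K = P̄·Hᵀ·S⁻¹ = [-7194/36053 -4791/36053; 7170/36053 -14355/72106]
x' − x̄ = [72090/36053, -430425/36053] = K·y
y = (KᵀK)⁻¹·Kᵀ·(x' − x̄) = [-30, 30]
z = y + H·x̄ = [-30, 30] + [33, -27] = [3, 3]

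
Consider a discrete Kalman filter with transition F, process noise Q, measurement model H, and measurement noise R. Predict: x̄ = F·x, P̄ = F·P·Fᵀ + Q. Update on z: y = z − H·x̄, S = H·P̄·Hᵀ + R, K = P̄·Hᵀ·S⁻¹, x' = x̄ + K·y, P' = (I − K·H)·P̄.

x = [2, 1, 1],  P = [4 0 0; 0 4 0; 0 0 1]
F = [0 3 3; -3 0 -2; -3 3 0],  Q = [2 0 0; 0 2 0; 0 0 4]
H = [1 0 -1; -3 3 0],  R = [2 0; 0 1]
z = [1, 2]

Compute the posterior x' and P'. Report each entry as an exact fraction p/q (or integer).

x' = [-33970/22949, -19024/22949, -57487/22949]
P' = [184782/22949 182556/22949 215324/22949; 182556/22949 182874/22949 213204/22949; 215324/22949 213204/22949 288124/22949]

x̄ = F·x = [6, -8, -3]
P̄ = F·P·Fᵀ + Q = [47 -6 36; -6 42 36; 36 36 76]
y = z − H·x̄ = [-8, 44]
S = H·P̄·Hᵀ + R = [53 -159; -159 910]
K = P̄·Hᵀ·S⁻¹ = [-15271/22949 -126/433; -15324/22949 18/433; -36400/22949 -120/433]
x' = x̄ + K·y = [-33970/22949, -19024/22949, -57487/22949]
P' = (I − K·H)·P̄ = [184782/22949 182556/22949 215324/22949; 182556/22949 182874/22949 213204/22949; 215324/22949 213204/22949 288124/22949]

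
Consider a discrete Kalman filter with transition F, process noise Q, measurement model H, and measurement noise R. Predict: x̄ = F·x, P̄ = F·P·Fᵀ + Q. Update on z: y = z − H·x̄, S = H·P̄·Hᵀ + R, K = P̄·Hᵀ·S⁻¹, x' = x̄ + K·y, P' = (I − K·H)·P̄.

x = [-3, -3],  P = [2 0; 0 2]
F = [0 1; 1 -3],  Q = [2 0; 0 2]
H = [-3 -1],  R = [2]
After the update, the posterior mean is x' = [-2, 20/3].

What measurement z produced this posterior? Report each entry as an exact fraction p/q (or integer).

x̄ = F·x = [-3, 6]
P̄ = F·P·Fᵀ + Q = [4 -6; -6 22]
S = H·P̄·Hᵀ + R = [24]
K = P̄·Hᵀ·S⁻¹ = [-1/4; -1/6]
x' − x̄ = [1, 2/3] = K·y
y = (KᵀK)⁻¹·Kᵀ·(x' − x̄) = [-4]
z = y + H·x̄ = [-4] + [3] = [-1]

z = [-1]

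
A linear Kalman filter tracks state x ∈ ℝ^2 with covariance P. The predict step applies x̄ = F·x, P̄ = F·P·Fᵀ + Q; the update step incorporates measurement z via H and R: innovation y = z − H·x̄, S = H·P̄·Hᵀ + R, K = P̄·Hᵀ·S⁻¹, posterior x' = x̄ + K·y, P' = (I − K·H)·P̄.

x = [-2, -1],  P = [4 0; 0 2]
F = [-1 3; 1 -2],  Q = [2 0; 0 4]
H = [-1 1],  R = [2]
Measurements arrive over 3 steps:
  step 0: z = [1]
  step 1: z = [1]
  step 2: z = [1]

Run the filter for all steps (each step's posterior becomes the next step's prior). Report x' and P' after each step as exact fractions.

step 0: x' = [-1, 0], P' = [88/37 48/37; 48/37 80/37]
step 1: x' = [-539/844, 97/422], P' = [1031/422 285/211; 285/211 458/211]
step 2: x' = [-5159/9500, 579/1900], P' = [11623/4750 1287/950; 1287/950 413/190]

step 0: x̄ = F·x = [-1, 0]
step 0: P̄ = F·P·Fᵀ + Q = [24 -16; -16 16]
step 0: y = z − H·x̄ = [0]
step 0: S = H·P̄·Hᵀ + R = [74]
step 0: K = P̄·Hᵀ·S⁻¹ = [-20/37; 16/37]
step 0: x' = x̄ + K·y = [-1, 0]
step 0: P' = (I − K·H)·P̄ = [88/37 48/37; 48/37 80/37]
step 1: x̄ = F·x = [1, -1]
step 1: P̄ = F·P·Fᵀ + Q = [594/37 -328/37; -328/37 364/37]
step 1: y = z − H·x̄ = [3]
step 1: S = H·P̄·Hᵀ + R = [1688/37]
step 1: K = P̄·Hᵀ·S⁻¹ = [-461/844; 173/422]
step 1: x' = x̄ + K·y = [-539/844, 97/422]
step 1: P' = (I − K·H)·P̄ = [1031/422 285/211; 285/211 458/211]
step 2: x̄ = F·x = [1121/844, -927/844]
step 2: P̄ = F·P·Fᵀ + Q = [6699/422 -3677/422; -3677/422 4103/422]
step 2: y = z − H·x̄ = [723/211]
step 2: S = H·P̄·Hᵀ + R = [9500/211]
step 2: K = P̄·Hᵀ·S⁻¹ = [-1297/2375; 389/950]
step 2: x' = x̄ + K·y = [-5159/9500, 579/1900]
step 2: P' = (I − K·H)·P̄ = [11623/4750 1287/950; 1287/950 413/190]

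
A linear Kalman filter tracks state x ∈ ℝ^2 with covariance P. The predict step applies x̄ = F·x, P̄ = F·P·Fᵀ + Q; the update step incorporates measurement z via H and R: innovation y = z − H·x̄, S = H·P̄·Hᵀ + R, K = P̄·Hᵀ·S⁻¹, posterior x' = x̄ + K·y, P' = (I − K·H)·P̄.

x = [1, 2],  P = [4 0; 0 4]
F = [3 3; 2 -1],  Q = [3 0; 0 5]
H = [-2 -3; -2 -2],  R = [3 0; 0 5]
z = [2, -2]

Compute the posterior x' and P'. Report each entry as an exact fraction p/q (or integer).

x' = [475/109, -381/109]
P' = [924/109 -1343/218; -1343/218 18589/3924]

x̄ = F·x = [9, 0]
P̄ = F·P·Fᵀ + Q = [75 12; 12 25]
y = z − H·x̄ = [20, 16]
S = H·P̄·Hᵀ + R = [672 570; 570 501]
K = P̄·Hᵀ·S⁻¹ = [111/218 -101/109; -2473/3924 1117/1962]
x' = x̄ + K·y = [475/109, -381/109]
P' = (I − K·H)·P̄ = [924/109 -1343/218; -1343/218 18589/3924]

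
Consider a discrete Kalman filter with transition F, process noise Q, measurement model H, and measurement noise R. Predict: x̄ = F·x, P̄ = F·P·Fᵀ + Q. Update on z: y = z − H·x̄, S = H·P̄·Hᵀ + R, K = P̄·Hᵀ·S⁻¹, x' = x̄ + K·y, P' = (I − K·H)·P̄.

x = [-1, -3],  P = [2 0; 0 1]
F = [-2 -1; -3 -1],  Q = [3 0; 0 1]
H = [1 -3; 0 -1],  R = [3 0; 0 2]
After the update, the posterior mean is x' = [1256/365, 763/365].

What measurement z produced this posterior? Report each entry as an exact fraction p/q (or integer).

x̄ = F·x = [5, 6]
P̄ = F·P·Fᵀ + Q = [12 13; 13 20]
S = H·P̄·Hᵀ + R = [117 47; 47 22]
K = P̄·Hᵀ·S⁻¹ = [17/365 -252/365; -94/365 -131/365]
x' − x̄ = [-569/365, -1427/365] = K·y
y = (KᵀK)⁻¹·Kᵀ·(x' − x̄) = [11, 3]
z = y + H·x̄ = [11, 3] + [-13, -6] = [-2, -3]

z = [-2, -3]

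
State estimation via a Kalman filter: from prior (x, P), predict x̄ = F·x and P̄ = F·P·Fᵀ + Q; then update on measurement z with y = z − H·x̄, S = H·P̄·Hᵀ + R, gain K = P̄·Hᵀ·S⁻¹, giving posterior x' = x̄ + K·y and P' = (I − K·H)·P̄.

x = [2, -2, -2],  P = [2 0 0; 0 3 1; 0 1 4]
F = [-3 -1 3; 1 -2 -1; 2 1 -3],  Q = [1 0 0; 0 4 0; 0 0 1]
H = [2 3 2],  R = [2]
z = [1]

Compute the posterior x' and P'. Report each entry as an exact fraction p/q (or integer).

x' = [-83/12, 11/6, 19/4]
P' = [10487/228 -569/114 -2939/76; -569/114 113/57 89/38; -2939/76 89/38 2685/76]

x̄ = F·x = [-10, 8, 8]
P̄ = F·P·Fᵀ + Q = [52 -17 -45; -17 26 15; -45 15 42]
y = z − H·x̄ = [-19]
S = H·P̄·Hᵀ + R = [228]
K = P̄·Hᵀ·S⁻¹ = [-37/228; 37/114; 13/76]
x' = x̄ + K·y = [-83/12, 11/6, 19/4]
P' = (I − K·H)·P̄ = [10487/228 -569/114 -2939/76; -569/114 113/57 89/38; -2939/76 89/38 2685/76]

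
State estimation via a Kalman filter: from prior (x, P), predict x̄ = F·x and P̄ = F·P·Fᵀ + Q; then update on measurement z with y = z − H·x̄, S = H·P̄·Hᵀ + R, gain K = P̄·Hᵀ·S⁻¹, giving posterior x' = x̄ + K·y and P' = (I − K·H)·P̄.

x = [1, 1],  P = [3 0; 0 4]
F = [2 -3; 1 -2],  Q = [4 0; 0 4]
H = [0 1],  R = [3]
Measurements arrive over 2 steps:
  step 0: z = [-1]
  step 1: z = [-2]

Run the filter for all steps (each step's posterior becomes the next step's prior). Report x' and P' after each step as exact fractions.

step 0: x' = [-1, -1], P' = [226/13 45/13; 45/13 69/26]
step 1: x' = [-757/275, -433/275], P' = [12531/550 1032/275; 1032/275 708/275]

step 0: x̄ = F·x = [-1, -1]
step 0: P̄ = F·P·Fᵀ + Q = [52 30; 30 23]
step 0: y = z − H·x̄ = [0]
step 0: S = H·P̄·Hᵀ + R = [26]
step 0: K = P̄·Hᵀ·S⁻¹ = [15/13; 23/26]
step 0: x' = x̄ + K·y = [-1, -1]
step 0: P' = (I − K·H)·P̄ = [226/13 45/13; 45/13 69/26]
step 1: x̄ = F·x = [1, 1]
step 1: P̄ = F·P·Fᵀ + Q = [1453/26 344/13; 344/13 236/13]
step 1: y = z − H·x̄ = [-3]
step 1: S = H·P̄·Hᵀ + R = [275/13]
step 1: K = P̄·Hᵀ·S⁻¹ = [344/275; 236/275]
step 1: x' = x̄ + K·y = [-757/275, -433/275]
step 1: P' = (I − K·H)·P̄ = [12531/550 1032/275; 1032/275 708/275]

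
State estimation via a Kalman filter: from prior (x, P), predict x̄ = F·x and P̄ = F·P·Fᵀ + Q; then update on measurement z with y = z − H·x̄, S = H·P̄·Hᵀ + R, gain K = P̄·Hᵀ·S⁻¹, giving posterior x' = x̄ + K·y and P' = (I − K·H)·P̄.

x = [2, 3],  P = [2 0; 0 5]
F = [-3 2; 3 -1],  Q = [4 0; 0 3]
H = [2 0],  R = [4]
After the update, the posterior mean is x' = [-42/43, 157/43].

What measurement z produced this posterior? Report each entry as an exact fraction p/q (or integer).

x̄ = F·x = [0, 3]
P̄ = F·P·Fᵀ + Q = [42 -28; -28 26]
S = H·P̄·Hᵀ + R = [172]
K = P̄·Hᵀ·S⁻¹ = [21/43; -14/43]
x' − x̄ = [-42/43, 28/43] = K·y
y = (KᵀK)⁻¹·Kᵀ·(x' − x̄) = [-2]
z = y + H·x̄ = [-2] + [0] = [-2]

z = [-2]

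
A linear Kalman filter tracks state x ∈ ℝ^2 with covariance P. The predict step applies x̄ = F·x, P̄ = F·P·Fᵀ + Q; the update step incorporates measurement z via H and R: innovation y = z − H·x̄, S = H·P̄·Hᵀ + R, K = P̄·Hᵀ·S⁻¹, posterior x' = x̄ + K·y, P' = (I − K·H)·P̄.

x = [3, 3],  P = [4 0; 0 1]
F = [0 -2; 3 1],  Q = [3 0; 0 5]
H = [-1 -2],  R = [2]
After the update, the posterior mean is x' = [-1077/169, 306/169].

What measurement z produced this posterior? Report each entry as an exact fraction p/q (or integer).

z = [3]

x̄ = F·x = [-6, 12]
P̄ = F·P·Fᵀ + Q = [7 -2; -2 42]
S = H·P̄·Hᵀ + R = [169]
K = P̄·Hᵀ·S⁻¹ = [-3/169; -82/169]
x' − x̄ = [-63/169, -1722/169] = K·y
y = (KᵀK)⁻¹·Kᵀ·(x' − x̄) = [21]
z = y + H·x̄ = [21] + [-18] = [3]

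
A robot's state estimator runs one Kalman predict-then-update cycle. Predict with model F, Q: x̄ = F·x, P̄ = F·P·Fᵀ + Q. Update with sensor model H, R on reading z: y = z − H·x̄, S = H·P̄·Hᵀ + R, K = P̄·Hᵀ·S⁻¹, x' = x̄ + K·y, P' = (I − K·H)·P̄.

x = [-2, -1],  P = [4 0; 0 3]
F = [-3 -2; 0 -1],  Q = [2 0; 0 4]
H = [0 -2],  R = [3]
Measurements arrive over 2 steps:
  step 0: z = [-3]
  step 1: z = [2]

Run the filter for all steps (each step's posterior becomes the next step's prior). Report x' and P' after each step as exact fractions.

step 0: x' = [260/31, 45/31], P' = [1406/31 18/31; 18/31 21/31]
step 1: x' = [-18714/673, -715/673], P' = [281384/673 288/673; 288/673 435/673]

step 0: x̄ = F·x = [8, 1]
step 0: P̄ = F·P·Fᵀ + Q = [50 6; 6 7]
step 0: y = z − H·x̄ = [-1]
step 0: S = H·P̄·Hᵀ + R = [31]
step 0: K = P̄·Hᵀ·S⁻¹ = [-12/31; -14/31]
step 0: x' = x̄ + K·y = [260/31, 45/31]
step 0: P' = (I − K·H)·P̄ = [1406/31 18/31; 18/31 21/31]
step 1: x̄ = F·x = [-870/31, -45/31]
step 1: P̄ = F·P·Fᵀ + Q = [13016/31 96/31; 96/31 145/31]
step 1: y = z − H·x̄ = [-28/31]
step 1: S = H·P̄·Hᵀ + R = [673/31]
step 1: K = P̄·Hᵀ·S⁻¹ = [-192/673; -290/673]
step 1: x' = x̄ + K·y = [-18714/673, -715/673]
step 1: P' = (I − K·H)·P̄ = [281384/673 288/673; 288/673 435/673]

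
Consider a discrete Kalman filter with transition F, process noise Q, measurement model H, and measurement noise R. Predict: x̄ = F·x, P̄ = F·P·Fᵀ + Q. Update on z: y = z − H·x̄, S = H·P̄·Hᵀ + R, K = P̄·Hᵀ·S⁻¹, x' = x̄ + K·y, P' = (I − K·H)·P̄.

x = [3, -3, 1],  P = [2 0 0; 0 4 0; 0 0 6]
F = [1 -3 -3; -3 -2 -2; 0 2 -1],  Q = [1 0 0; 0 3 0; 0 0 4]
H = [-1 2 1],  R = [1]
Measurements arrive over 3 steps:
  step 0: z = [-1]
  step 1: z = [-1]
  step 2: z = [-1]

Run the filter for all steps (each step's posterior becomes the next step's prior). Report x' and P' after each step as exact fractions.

step 0: x' = [169/16, 55/9, -17/6], P' = [1479/16 50 -15/2; 50 293/9 -44/3; -15/2 -44/3 22]
step 1: x' = [3040831/549599, -403421/549599, 3289267/549599], P' = [23024177/549599 -6775177/549599 36617698/549599; -6775177/549599 5637498/549599 -17713106/549599; 36617698/549599 -17713106/549599 71962398/549599]
step 2: x' = [10856270699/2622564991, -1182059549/2622564991, 10570106633/2622564991], P' = [54819893490/2622564991 -8048383172/2622564991 71663345940/2622564991; -8048383172/2622564991 16298847266/2622564991 -39260296996/2622564991; 71663345940/2622564991 -39260296996/2622564991 150781080014/2622564991]

step 0: x̄ = F·x = [9, -5, -7]
step 0: P̄ = F·P·Fᵀ + Q = [93 54 -6; 54 61 -4; -6 -4 26]
step 0: y = z − H·x̄ = [25]
step 0: S = H·P̄·Hᵀ + R = [144]
step 0: K = P̄·Hᵀ·S⁻¹ = [1/16; 4/9; 1/6]
step 0: x' = x̄ + K·y = [169/16, 55/9, -17/6]
step 0: P' = (I − K·H)·P̄ = [1479/16 50 -15/2; 50 293/9 -44/3; -15/2 -44/3 22]
step 1: x̄ = F·x = [35/48, -5507/144, 271/18]
step 1: P̄ = F·P·Fᵀ + Q = [1047/16 8233/48 133/6; 8233/48 208199/144 -6829/18; 133/6 -6829/18 1934/9]
step 1: y = z − H·x̄ = [8807/144]
step 1: S = H·P̄·Hᵀ + R = [549599/144]
step 1: K = P̄·Hᵀ·S⁻¹ = [43167/549599; 337067/549599; -81512/549599]
step 1: x' = x̄ + K·y = [3040831/549599, -403421/549599, 3289267/549599]
step 1: P' = (I − K·H)·P̄ = [23024177/549599 -6775177/549599 36617698/549599; -6775177/549599 5637498/549599 -17713106/549599; 36617698/549599 -17713106/549599 71962398/549599]
step 2: x̄ = F·x = [-5616707/549599, -14894185/549599, -4096109/549599]
step 2: P̄ = F·P·Fᵀ + Q = [224081806/549599 392867220/549599 185033472/549599; 392867220/549599 735671378/549599 307305172/549599; 185033472/549599 307305172/549599 167563210/549599]
step 2: y = z − H·x̄ = [27718173/549599]
step 2: S = H·P̄·Hᵀ + R = [2622564991/549599]
step 2: K = P̄·Hᵀ·S⁻¹ = [746686106/2622564991; 1385780708/2622564991; 597140082/2622564991]
step 2: x' = x̄ + K·y = [10856270699/2622564991, -1182059549/2622564991, 10570106633/2622564991]
step 2: P' = (I − K·H)·P̄ = [54819893490/2622564991 -8048383172/2622564991 71663345940/2622564991; -8048383172/2622564991 16298847266/2622564991 -39260296996/2622564991; 71663345940/2622564991 -39260296996/2622564991 150781080014/2622564991]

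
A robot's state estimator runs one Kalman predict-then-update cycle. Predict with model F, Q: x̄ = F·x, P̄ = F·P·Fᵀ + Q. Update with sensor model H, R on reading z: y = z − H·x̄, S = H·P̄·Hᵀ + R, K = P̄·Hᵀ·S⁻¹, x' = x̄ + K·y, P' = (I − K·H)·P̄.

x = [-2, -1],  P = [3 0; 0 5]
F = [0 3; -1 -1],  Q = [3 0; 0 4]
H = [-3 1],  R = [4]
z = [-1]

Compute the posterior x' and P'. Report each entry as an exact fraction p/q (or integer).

x' = [453/538, 873/538]
P' = [543/538 993/538; 993/538 3207/538]

x̄ = F·x = [-3, 3]
P̄ = F·P·Fᵀ + Q = [48 -15; -15 12]
y = z − H·x̄ = [-13]
S = H·P̄·Hᵀ + R = [538]
K = P̄·Hᵀ·S⁻¹ = [-159/538; 57/538]
x' = x̄ + K·y = [453/538, 873/538]
P' = (I − K·H)·P̄ = [543/538 993/538; 993/538 3207/538]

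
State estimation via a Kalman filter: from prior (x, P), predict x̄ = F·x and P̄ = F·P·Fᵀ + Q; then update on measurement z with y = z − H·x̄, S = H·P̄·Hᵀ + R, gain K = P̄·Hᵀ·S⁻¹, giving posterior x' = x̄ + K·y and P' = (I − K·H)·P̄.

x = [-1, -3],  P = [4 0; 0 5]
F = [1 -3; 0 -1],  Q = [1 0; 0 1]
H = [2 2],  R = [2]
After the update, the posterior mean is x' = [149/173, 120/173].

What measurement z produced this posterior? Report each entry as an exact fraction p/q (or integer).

z = [3]

x̄ = F·x = [8, 3]
P̄ = F·P·Fᵀ + Q = [50 15; 15 6]
S = H·P̄·Hᵀ + R = [346]
K = P̄·Hᵀ·S⁻¹ = [65/173; 21/173]
x' − x̄ = [-1235/173, -399/173] = K·y
y = (KᵀK)⁻¹·Kᵀ·(x' − x̄) = [-19]
z = y + H·x̄ = [-19] + [22] = [3]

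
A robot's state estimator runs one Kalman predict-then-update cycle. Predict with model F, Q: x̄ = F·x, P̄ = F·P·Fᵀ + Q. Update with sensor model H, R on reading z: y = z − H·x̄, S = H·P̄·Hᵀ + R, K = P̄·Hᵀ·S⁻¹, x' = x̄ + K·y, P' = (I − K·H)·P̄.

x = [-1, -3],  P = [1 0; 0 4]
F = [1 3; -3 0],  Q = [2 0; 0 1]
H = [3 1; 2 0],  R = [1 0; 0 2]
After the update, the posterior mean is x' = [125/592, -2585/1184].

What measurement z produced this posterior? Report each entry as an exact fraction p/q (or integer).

x̄ = F·x = [-10, 3]
P̄ = F·P·Fᵀ + Q = [39 -3; -3 10]
S = H·P̄·Hᵀ + R = [344 228; 228 158]
K = P̄·Hᵀ·S⁻¹ = [57/592 105/296; 763/1184 -573/592]
x' − x̄ = [6045/592, -6137/1184] = K·y
y = (KᵀK)⁻¹·Kᵀ·(x' − x̄) = [25, 22]
z = y + H·x̄ = [25, 22] + [-27, -20] = [-2, 2]

z = [-2, 2]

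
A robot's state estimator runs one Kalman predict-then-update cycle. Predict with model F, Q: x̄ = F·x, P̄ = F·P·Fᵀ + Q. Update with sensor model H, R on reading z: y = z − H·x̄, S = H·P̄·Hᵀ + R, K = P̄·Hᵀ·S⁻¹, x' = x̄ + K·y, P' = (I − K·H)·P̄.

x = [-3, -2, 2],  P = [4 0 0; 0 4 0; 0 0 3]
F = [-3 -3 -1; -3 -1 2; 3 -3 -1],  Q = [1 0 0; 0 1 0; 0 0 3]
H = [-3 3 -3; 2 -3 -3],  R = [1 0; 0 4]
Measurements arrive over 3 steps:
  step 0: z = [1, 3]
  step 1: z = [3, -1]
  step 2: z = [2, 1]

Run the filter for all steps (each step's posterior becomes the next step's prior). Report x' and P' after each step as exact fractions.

step 0: x' = [4201532/263125, 3421176/263125, -869897/263125], P' = [32948683/526250 27399069/526250 -5532243/526250; 27399069/526250 22856317/526250 -4557399/526250; -5532243/526250 -4557399/526250 1001253/526250]
step 1: x' = [-447707648901/6726831733, -368543057632/6726831733, 72362958449/6726831733], P' = [4980121395788/6726831733 4142616534666/6726831733 -833166151782/6726831733; 4142616534666/6726831733 3446816144778/6726831733 -692557045038/6726831733; -833166151782/6726831733 -692557045038/6726831733 140258285478/6726831733]
step 2: x' = [5389452878834343/301986885998056, 4515289518797243/301986885998056, -1071088994968577/301986885998056], P' = [357837553988895611/301986885998056 297653856303327231/301986885998056 -59862652984978677/301986885998056; 297653856303327231/301986885998056 247630953527594239/301986885998056 -49772258305289325/301986885998056; -59862652984978677/301986885998056 -49772258305289325/301986885998056 10053522589526823/301986885998056]

step 0: x̄ = F·x = [13, 15, -5]
step 0: P̄ = F·P·Fᵀ + Q = [76 42 3; 42 53 -30; 3 -30 78]
step 0: y = z − H·x̄ = [-20, 7]
step 0: S = H·P̄·Hᵀ + R = [1702 408; 408 407]
step 0: K = P̄·Hᵀ·S⁻¹ = [-52113/526250 37111/263125; 43941/526250 -12327/263125; -79227/526250 -49506/263125]
step 0: x' = x̄ + K·y = [4201532/263125, 3421176/263125, -869897/263125]
step 0: P' = (I − K·H)·P̄ = [32948683/526250 27399069/526250 -5532243/526250; 27399069/526250 22856317/526250 -4557399/526250; -5532243/526250 -4557399/526250 1001253/526250]
step 1: x̄ = F·x = [-21998227/263125, -17765566/263125, 642193/52625]
step 1: P̄ = F·P·Fᵀ + Q = [936417893/526250 365638572/263125 -23434887/105250; 365638572/263125 286468326/263125 -9258048/52625; -23434887/105250 -9258048/52625 699633/21050]
step 1: y = z − H·x̄ = [-2275713/263125, 69526/263125]
step 1: S = H·P̄·Hᵀ + R = [68227399/263125 57027/263125; 57027/263125 25942717/526250]
step 1: K = P̄·Hᵀ·S⁻¹ = [-13016128020/6726831733 7972910731/6726831733; -9730034550/6726831733 5613942528/6726831733; 1052463798/6726831733 -2359006221/6726831733]
step 1: x' = x̄ + K·y = [-447707648901/6726831733, -368543057632/6726831733, 72362958449/6726831733]
step 1: P' = (I − K·H)·P̄ = [4980121395788/6726831733 4142616534666/6726831733 -833166151782/6726831733; 4142616534666/6726831733 3446816144778/6726831733 -692557045038/6726831733; -833166151782/6726831733 -692557045038/6726831733 140258285478/6726831733]
step 2: x̄ = F·x = [2376389161150/6726831733, 1856391921233/6726831733, -309856732256/6726831733]
step 2: P̄ = F·P·Fᵀ + Q = [141402181425373/6726831733 110554706521998/6726831733 -17814831243840/6726831733; 110554706521998/6726831733 86459589890047/6726831733 -13941171631566/6726831733; -17814831243840/6726831733 -13941171631566/6726831733 2279433662247/6726831733]
step 2: y = z − H·x̄ = [643875186449/6726831733, -106445923636/6726831733]
step 2: S = H·P̄·Hᵀ + R = [11566981213840/6726831733 -1158390503988/6726831733; -1158390503988/6726831733 467252292986/6726831733]
step 2: K = P̄·Hᵀ·S⁻¹ = [-963134101769109/301986885998056 287687252843195/150993442999028; -751933411331001/301986885998056 216453367467465/150993442999028; 110616270487587/301986885998056 -71137352833731/150993442999028]
step 2: x' = x̄ + K·y = [5389452878834343/301986885998056, 4515289518797243/301986885998056, -1071088994968577/301986885998056]
step 2: P' = (I − K·H)·P̄ = [357837553988895611/301986885998056 297653856303327231/301986885998056 -59862652984978677/301986885998056; 297653856303327231/301986885998056 247630953527594239/301986885998056 -49772258305289325/301986885998056; -59862652984978677/301986885998056 -49772258305289325/301986885998056 10053522589526823/301986885998056]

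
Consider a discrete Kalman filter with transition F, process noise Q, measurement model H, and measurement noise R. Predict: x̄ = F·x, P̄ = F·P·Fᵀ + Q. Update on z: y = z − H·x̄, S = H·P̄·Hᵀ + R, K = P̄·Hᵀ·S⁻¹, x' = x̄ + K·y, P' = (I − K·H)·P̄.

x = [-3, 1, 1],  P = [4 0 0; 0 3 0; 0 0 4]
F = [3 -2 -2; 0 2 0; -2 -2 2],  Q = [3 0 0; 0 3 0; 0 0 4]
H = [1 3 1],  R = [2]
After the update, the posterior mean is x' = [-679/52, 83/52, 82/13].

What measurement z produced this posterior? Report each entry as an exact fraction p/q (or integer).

z = [-2]

x̄ = F·x = [-13, 2, 6]
P̄ = F·P·Fᵀ + Q = [67 -12 -28; -12 15 -12; -28 -12 48]
S = H·P̄·Hᵀ + R = [52]
K = P̄·Hᵀ·S⁻¹ = [3/52; 21/52; -4/13]
x' − x̄ = [-3/52, -21/52, 4/13] = K·y
y = (KᵀK)⁻¹·Kᵀ·(x' − x̄) = [-1]
z = y + H·x̄ = [-1] + [-1] = [-2]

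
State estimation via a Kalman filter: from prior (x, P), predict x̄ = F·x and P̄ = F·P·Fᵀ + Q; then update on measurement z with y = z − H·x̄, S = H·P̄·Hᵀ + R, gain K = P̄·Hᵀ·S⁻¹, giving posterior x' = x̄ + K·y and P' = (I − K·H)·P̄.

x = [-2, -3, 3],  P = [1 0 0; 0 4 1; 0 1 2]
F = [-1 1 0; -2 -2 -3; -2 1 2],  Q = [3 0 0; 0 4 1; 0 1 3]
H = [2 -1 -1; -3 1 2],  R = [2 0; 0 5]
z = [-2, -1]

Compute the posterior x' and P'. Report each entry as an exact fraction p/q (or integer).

x' = [65/71, 265/142, 169/142]
P' = [279/71 211/71 313/71; 211/71 17349/1562 -4019/1562; 313/71 -4019/1562 15001/1562]

x̄ = F·x = [-1, 1, 7]
P̄ = F·P·Fᵀ + Q = [8 -9 8; -9 54 -22; 8 -22 23]
y = z − H·x̄ = [8, -19]
S = H·P̄·Hᵀ + R = [71 -71; -71 93]
K = P̄·Hᵀ·S⁻¹ = [17/71 0; -2023/1562 -13/22; 1395/1562 15/22]
x' = x̄ + K·y = [65/71, 265/142, 169/142]
P' = (I − K·H)·P̄ = [279/71 211/71 313/71; 211/71 17349/1562 -4019/1562; 313/71 -4019/1562 15001/1562]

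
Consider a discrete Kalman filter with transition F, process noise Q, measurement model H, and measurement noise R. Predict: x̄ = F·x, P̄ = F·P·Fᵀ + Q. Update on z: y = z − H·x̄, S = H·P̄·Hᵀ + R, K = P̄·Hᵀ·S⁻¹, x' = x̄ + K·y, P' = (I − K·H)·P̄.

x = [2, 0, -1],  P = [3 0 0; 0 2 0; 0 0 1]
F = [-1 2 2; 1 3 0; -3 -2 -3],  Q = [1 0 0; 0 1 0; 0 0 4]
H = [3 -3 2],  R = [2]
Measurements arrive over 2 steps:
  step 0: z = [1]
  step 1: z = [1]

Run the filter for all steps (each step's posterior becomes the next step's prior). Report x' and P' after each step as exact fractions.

step 0: x̄ = F·x = [-4, 2, -3]
step 0: P̄ = F·P·Fᵀ + Q = [16 9 -5; 9 22 -21; -5 -21 48]
step 0: y = z − H·x̄ = [25]
step 0: S = H·P̄·Hᵀ + R = [566]
step 0: K = P̄·Hᵀ·S⁻¹ = [11/566; -81/566; 72/283]
step 0: x' = x̄ + K·y = [-1989/566, -893/566, 951/283]
step 0: P' = (I − K·H)·P̄ = [8935/566 5985/566 -2207/283; 5985/566 5891/566 -111/283; -2207/283 -111/283 3216/283]
step 1: x̄ = F·x = [4007/566, -2334/283, 2047/566]
step 1: P̄ = F·P·Fᵀ + Q = [50733/566 5133/283 -43829/566; 5133/283 49215/283 -56373/283; -43829/566 -56373/283 153835/566]
step 1: y = z − H·x̄ = [-29553/566]
step 1: S = H·P̄·Hᵀ + R = [2601155/566]
step 1: K = P̄·Hᵀ·S⁻¹ = [33743/2601155; -16896/89695; 514421/2601155]
step 1: x' = x̄ + K·y = [16653041/2601155, 142458/89695, -17452508/2601155]
step 1: P' = (I − K·H)·P̄ = [231141001/2601155 2634153/89695 -232092103/2601155; 2634153/89695 971571/89695 -2510769/89695; -232092103/2601155 -2510769/89695 239434124/2601155]

step 0: x' = [-1989/566, -893/566, 951/283], P' = [8935/566 5985/566 -2207/283; 5985/566 5891/566 -111/283; -2207/283 -111/283 3216/283]
step 1: x' = [16653041/2601155, 142458/89695, -17452508/2601155], P' = [231141001/2601155 2634153/89695 -232092103/2601155; 2634153/89695 971571/89695 -2510769/89695; -232092103/2601155 -2510769/89695 239434124/2601155]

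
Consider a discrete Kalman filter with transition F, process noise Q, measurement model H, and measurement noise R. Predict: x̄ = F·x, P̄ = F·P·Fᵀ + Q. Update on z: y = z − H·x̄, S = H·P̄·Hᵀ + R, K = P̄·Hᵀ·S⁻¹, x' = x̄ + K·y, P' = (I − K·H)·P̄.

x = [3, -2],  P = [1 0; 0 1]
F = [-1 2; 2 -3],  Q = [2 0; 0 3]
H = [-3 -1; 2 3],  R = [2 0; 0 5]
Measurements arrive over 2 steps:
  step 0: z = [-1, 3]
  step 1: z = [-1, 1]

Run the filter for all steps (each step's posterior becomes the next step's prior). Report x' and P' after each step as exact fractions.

step 0: x' = [-1189/2669, 4540/2669], P' = [1174/2669 -1376/2669; -1376/2669 2704/2669]
step 1: x' = [4082939/8788579, -1486908/8788579], P' = [3909792/8788579 -4603768/8788579; -4603768/8788579 9018902/8788579]

step 0: x̄ = F·x = [-7, 12]
step 0: P̄ = F·P·Fᵀ + Q = [7 -8; -8 16]
step 0: y = z − H·x̄ = [-10, -19]
step 0: S = H·P̄·Hᵀ + R = [33 -2; -2 81]
step 0: K = P̄·Hᵀ·S⁻¹ = [-1073/2669 -356/2669; 712/2669 1072/2669]
step 0: x' = x̄ + K·y = [-1189/2669, 4540/2669]
step 0: P' = (I − K·H)·P̄ = [1174/2669 -1376/2669; -1376/2669 2704/2669]
step 1: x̄ = F·x = [10269/2669, -15998/2669]
step 1: P̄ = F·P·Fᵀ + Q = [22832/2669 -28204/2669; -28204/2669 53551/2669]
step 1: y = z − H·x̄ = [12140/2669, 30125/2669]
step 1: S = H·P̄·Hᵀ + R = [95153/2669 12599/2669; 12599/2669 248184/2669]
step 1: K = P̄·Hᵀ·S⁻¹ = [-3562804/8788579 -1198344/8788579; 2396201/8788579 3569834/8788579]
step 1: x' = x̄ + K·y = [4082939/8788579, -1486908/8788579]
step 1: P' = (I − K·H)·P̄ = [3909792/8788579 -4603768/8788579; -4603768/8788579 9018902/8788579]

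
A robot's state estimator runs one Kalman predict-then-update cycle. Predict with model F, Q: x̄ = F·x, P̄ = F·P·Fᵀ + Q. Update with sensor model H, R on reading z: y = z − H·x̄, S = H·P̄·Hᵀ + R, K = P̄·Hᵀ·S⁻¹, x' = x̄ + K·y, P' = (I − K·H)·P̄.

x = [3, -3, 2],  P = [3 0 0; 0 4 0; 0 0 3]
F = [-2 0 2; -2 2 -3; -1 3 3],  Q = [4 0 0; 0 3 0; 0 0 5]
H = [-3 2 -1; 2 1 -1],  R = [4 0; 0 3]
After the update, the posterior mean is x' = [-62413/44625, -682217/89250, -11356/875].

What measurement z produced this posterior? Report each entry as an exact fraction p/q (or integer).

x̄ = F·x = [-2, -18, -6]
P̄ = F·P·Fᵀ + Q = [28 -6 24; -6 58 3; 24 3 71]
S = H·P̄·Hᵀ + R = [763 28; 28 118]
K = P̄·Hᵀ·S⁻¹ = [-7444/44625 1657/6375; 7127/44625 4163/12750; -153/875 -16/125]
x' − x̄ = [26837/44625, 924283/89250, -6106/875] = K·y
y = (KᵀK)⁻¹·Kᵀ·(x' − x̄) = [26, 19]
z = y + H·x̄ = [26, 19] + [-24, -16] = [2, 3]

z = [2, 3]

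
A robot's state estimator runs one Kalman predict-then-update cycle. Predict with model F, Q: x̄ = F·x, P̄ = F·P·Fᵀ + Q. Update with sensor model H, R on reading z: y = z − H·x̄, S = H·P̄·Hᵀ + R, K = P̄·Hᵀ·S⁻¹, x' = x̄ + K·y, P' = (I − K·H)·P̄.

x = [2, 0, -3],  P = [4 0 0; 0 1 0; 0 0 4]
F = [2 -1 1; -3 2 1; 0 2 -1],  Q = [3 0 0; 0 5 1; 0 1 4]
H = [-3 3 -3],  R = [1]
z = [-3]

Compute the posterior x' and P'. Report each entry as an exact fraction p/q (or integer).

x̄ = F·x = [1, -9, 3]
P̄ = F·P·Fᵀ + Q = [24 -22 -6; -22 49 1; -6 1 12]
y = z − H·x̄ = [36]
S = H·P̄·Hᵀ + R = [1036]
K = P̄·Hᵀ·S⁻¹ = [-30/259; 15/74; -15/1036]
x' = x̄ + K·y = [-821/259, -63/37, 642/259]
P' = (I − K·H)·P̄ = [2616/259 86/37 -2004/259; 86/37 238/37 299/74; -2004/259 299/74 12207/1036]

x' = [-821/259, -63/37, 642/259]
P' = [2616/259 86/37 -2004/259; 86/37 238/37 299/74; -2004/259 299/74 12207/1036]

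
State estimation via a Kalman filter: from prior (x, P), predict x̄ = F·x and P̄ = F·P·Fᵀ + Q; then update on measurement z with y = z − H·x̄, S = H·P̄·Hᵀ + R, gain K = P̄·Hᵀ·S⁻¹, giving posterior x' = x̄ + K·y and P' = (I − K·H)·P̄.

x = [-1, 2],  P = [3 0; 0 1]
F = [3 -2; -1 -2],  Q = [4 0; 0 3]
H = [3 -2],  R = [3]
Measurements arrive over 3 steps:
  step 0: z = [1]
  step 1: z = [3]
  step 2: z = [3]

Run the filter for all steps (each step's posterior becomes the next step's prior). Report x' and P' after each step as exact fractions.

step 0: x̄ = F·x = [-7, -3]
step 0: P̄ = F·P·Fᵀ + Q = [35 -5; -5 10]
step 0: y = z − H·x̄ = [16]
step 0: S = H·P̄·Hᵀ + R = [418]
step 0: K = P̄·Hᵀ·S⁻¹ = [115/418; -35/418]
step 0: x' = x̄ + K·y = [-543/209, -907/209]
step 0: P' = (I − K·H)·P̄ = [1405/418 1935/418; 1935/418 2955/418]
step 1: x̄ = F·x = [185/209, 2357/209]
step 1: P̄ = F·P·Fᵀ + Q = [2917/418 -135/418; -135/418 22219/418]
step 1: y = z − H·x̄ = [4786/209]
step 1: S = H·P̄·Hᵀ + R = [118003/418]
step 1: K = P̄·Hᵀ·S⁻¹ = [9021/118003; -44843/118003]
step 1: x' = x̄ + K·y = [311029/118003, 303897/118003]
step 1: P' = (I − K·H)·P̄ = [628795/118003 929661/118003; 929661/118003 1461756/118003]
step 2: x̄ = F·x = [325293/118003, -918823/118003]
step 2: P̄ = F·P·Fᵀ + Q = [822259/118003 241995/118003; 241995/118003 10548472/118003]
step 2: y = z − H·x̄ = [-2459516/118003]
step 2: S = H·P̄·Hᵀ + R = [47044288/118003]
step 2: K = P̄·Hᵀ·S⁻¹ = [1982787/47044288; -20370959/47044288]
step 2: x' = x̄ + K·y = [22089441/11761072, 14570235/11761072]
step 2: P' = (I − K·H)·P̄ = [294493741/47044288 438766431/47044288; 438766431/47044288 688706085/47044288]

step 0: x' = [-543/209, -907/209], P' = [1405/418 1935/418; 1935/418 2955/418]
step 1: x' = [311029/118003, 303897/118003], P' = [628795/118003 929661/118003; 929661/118003 1461756/118003]
step 2: x' = [22089441/11761072, 14570235/11761072], P' = [294493741/47044288 438766431/47044288; 438766431/47044288 688706085/47044288]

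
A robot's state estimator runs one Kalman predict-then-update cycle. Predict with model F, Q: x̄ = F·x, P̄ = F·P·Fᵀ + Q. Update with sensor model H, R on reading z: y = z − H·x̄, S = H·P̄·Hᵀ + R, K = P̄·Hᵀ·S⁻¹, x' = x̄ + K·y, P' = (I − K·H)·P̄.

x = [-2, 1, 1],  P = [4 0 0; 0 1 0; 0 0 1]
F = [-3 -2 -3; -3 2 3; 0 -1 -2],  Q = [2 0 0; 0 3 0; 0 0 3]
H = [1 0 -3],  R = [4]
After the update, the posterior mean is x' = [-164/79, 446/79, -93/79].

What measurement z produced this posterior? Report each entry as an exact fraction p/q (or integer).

z = [1]

x̄ = F·x = [1, 11, -3]
P̄ = F·P·Fᵀ + Q = [51 23 8; 23 52 -8; 8 -8 8]
S = H·P̄·Hᵀ + R = [79]
K = P̄·Hᵀ·S⁻¹ = [27/79; 47/79; -16/79]
x' − x̄ = [-243/79, -423/79, 144/79] = K·y
y = (KᵀK)⁻¹·Kᵀ·(x' − x̄) = [-9]
z = y + H·x̄ = [-9] + [10] = [1]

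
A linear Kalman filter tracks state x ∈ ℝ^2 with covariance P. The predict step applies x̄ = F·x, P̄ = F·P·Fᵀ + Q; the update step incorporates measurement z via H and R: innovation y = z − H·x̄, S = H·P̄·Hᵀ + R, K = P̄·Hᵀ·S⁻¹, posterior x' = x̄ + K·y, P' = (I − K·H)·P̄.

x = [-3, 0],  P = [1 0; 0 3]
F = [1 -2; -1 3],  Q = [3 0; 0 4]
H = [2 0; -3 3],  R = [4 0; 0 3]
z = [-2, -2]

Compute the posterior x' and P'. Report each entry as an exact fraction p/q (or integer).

x' = [-3/4, -19/14]
P' = [67/104 31/52; 31/52 159/182]

x̄ = F·x = [-3, 3]
P̄ = F·P·Fᵀ + Q = [16 -19; -19 32]
y = z − H·x̄ = [4, -20]
S = H·P̄·Hᵀ + R = [68 -210; -210 777]
K = P̄·Hᵀ·S⁻¹ = [67/208 -5/104; 31/104 101/364]
x' = x̄ + K·y = [-3/4, -19/14]
P' = (I − K·H)·P̄ = [67/104 31/52; 31/52 159/182]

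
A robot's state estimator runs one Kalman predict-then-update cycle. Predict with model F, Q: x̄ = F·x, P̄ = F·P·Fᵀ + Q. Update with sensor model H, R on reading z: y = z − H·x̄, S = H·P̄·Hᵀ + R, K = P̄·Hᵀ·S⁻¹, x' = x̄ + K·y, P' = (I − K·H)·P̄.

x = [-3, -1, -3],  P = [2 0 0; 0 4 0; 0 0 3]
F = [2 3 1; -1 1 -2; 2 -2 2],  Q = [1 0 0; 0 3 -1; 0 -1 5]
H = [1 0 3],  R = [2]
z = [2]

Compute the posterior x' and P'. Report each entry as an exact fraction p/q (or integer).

x' = [-3516/359, -340/359, 1382/359]
P' = [16908/359 2032/359 -5624/359; 2032/359 2210/359 -726/359; -5624/359 -726/359 1950/359]

x̄ = F·x = [-12, 8, -10]
P̄ = F·P·Fᵀ + Q = [48 2 -10; 2 21 -25; -10 -25 41]
y = z − H·x̄ = [44]
S = H·P̄·Hᵀ + R = [359]
K = P̄·Hᵀ·S⁻¹ = [18/359; -73/359; 113/359]
x' = x̄ + K·y = [-3516/359, -340/359, 1382/359]
P' = (I − K·H)·P̄ = [16908/359 2032/359 -5624/359; 2032/359 2210/359 -726/359; -5624/359 -726/359 1950/359]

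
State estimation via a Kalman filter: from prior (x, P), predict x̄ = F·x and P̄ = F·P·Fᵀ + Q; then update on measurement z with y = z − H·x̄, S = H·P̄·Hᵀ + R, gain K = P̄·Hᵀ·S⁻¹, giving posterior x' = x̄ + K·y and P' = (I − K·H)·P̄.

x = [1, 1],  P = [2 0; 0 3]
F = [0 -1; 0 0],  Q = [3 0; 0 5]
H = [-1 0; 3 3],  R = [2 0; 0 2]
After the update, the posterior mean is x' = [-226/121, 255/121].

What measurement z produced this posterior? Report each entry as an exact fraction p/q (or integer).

z = [3, 1]

x̄ = F·x = [-1, 0]
P̄ = F·P·Fᵀ + Q = [6 0; 0 5]
S = H·P̄·Hᵀ + R = [8 -18; -18 101]
K = P̄·Hᵀ·S⁻¹ = [-141/242 9/121; 135/242 30/121]
x' − x̄ = [-105/121, 255/121] = K·y
y = (KᵀK)⁻¹·Kᵀ·(x' − x̄) = [2, 4]
z = y + H·x̄ = [2, 4] + [1, -3] = [3, 1]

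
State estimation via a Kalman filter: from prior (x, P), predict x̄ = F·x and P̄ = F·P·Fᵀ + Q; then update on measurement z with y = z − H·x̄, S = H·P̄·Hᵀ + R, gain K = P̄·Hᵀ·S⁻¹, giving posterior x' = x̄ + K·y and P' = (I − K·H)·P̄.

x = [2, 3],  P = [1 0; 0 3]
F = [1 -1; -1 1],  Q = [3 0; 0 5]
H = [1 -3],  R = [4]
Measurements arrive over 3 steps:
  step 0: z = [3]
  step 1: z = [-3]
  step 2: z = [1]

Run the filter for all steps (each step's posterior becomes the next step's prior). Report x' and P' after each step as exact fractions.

step 0: x̄ = F·x = [-1, 1]
step 0: P̄ = F·P·Fᵀ + Q = [7 -4; -4 9]
step 0: y = z − H·x̄ = [7]
step 0: S = H·P̄·Hᵀ + R = [116]
step 0: K = P̄·Hᵀ·S⁻¹ = [19/116; -31/116]
step 0: x' = x̄ + K·y = [17/116, -101/116]
step 0: P' = (I − K·H)·P̄ = [451/116 125/116; 125/116 83/116]
step 1: x̄ = F·x = [59/58, -59/58]
step 1: P̄ = F·P·Fᵀ + Q = [158/29 -71/29; -71/29 216/29]
step 1: y = z − H·x̄ = [-205/29]
step 1: S = H·P̄·Hᵀ + R = [2644/29]
step 1: K = P̄·Hᵀ·S⁻¹ = [371/2644; -719/2644]
step 1: x' = x̄ + K·y = [67/2644, 2393/2644]
step 1: P' = (I − K·H)·P̄ = [9659/2644 2725/2644; 2725/2644 1867/2644]
step 2: x̄ = F·x = [-1163/1322, 1163/1322]
step 2: P̄ = F·P·Fᵀ + Q = [3502/661 -1519/661; -1519/661 4824/661]
step 2: y = z − H·x̄ = [2987/661]
step 2: S = H·P̄·Hᵀ + R = [58676/661]
step 2: K = P̄·Hᵀ·S⁻¹ = [8059/58676; -15991/58676]
step 2: x' = x̄ + K·y = [-15201/58676, -20643/58676]
step 2: P' = (I − K·H)·P̄ = [212611/58676 60125/58676; 60125/58676 41363/58676]

step 0: x' = [17/116, -101/116], P' = [451/116 125/116; 125/116 83/116]
step 1: x' = [67/2644, 2393/2644], P' = [9659/2644 2725/2644; 2725/2644 1867/2644]
step 2: x' = [-15201/58676, -20643/58676], P' = [212611/58676 60125/58676; 60125/58676 41363/58676]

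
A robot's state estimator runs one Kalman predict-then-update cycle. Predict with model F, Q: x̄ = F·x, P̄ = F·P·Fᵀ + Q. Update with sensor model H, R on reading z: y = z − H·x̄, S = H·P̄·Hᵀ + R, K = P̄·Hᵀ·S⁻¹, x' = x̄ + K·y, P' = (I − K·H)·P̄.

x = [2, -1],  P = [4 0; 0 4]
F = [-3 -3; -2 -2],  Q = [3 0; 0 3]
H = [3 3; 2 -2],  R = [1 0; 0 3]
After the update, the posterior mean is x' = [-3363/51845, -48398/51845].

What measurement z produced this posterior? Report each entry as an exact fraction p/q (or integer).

x̄ = F·x = [-3, -2]
P̄ = F·P·Fᵀ + Q = [75 48; 48 35]
S = H·P̄·Hᵀ + R = [1855 240; 240 59]
K = P̄·Hᵀ·S⁻¹ = [8811/51845 2322/10369; 8451/51845 -2306/10369]
x' − x̄ = [152172/51845, 55292/51845] = K·y
y = (KᵀK)⁻¹·Kᵀ·(x' − x̄) = [12, 4]
z = y + H·x̄ = [12, 4] + [-15, -2] = [-3, 2]

z = [-3, 2]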